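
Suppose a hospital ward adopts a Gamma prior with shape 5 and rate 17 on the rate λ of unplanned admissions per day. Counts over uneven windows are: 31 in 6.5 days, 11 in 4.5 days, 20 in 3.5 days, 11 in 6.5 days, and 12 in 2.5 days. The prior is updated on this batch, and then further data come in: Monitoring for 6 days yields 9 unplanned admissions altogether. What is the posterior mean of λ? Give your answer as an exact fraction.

66/31

Total count: 31 + 11 + 20 + 11 + 12 = 85.
Total exposure: 6.5 + 4.5 + 3.5 + 6.5 + 2.5 = 23.5 days.
After the first batch: Gamma(5 + 85, 17 + 23.5) = Gamma(90, 81/2).
Total count 9 over total exposure 6 days.
After the second batch: Gamma(90 + 9, 81/2 + 6) = Gamma(99, 93/2).
Posterior mean = α'/β' = 99/(93/2) = 66/31.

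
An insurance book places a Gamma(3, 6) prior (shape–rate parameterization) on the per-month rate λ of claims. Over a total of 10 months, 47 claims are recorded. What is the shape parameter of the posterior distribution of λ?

50

Total count 47 over total exposure 10 months.
The Gamma prior is conjugate for the Poisson rate, so λ | data ~ Gamma(3+47, 6+10) = Gamma(50, 16).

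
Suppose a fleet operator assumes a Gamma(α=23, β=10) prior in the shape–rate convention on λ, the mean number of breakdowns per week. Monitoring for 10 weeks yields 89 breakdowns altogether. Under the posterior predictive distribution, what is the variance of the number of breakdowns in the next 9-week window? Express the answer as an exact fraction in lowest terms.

1827/25

Total count 89 over total exposure 10 weeks.
By Gamma–Poisson conjugacy, the posterior is Gamma(α + Σx, β + Σt) = Gamma(23 + 89, 10 + 10) = Gamma(112, 20).
The posterior predictive for a window of length T is Negative Binomial with variance T·α'·(β'+T)/β'² = 9·112·29/400 = 1827/25.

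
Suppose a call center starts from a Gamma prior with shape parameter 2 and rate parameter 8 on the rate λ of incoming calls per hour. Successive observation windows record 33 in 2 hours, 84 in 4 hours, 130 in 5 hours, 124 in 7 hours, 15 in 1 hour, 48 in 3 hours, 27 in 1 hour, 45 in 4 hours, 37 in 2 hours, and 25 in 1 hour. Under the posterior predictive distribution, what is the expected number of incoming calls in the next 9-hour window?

135

Total count: 33 + 84 + 130 + 124 + 15 + 48 + 27 + 45 + 37 + 25 = 568.
Total exposure: 2 + 4 + 5 + 7 + 1 + 3 + 1 + 4 + 2 + 1 = 30 hours.
By Gamma–Poisson conjugacy, the posterior is Gamma(α + Σx, β + Σt) = Gamma(2 + 568, 8 + 30) = Gamma(570, 38).
Predictive mean over a 9-hour window = T·E[λ|data] = 9·570/38 = 135.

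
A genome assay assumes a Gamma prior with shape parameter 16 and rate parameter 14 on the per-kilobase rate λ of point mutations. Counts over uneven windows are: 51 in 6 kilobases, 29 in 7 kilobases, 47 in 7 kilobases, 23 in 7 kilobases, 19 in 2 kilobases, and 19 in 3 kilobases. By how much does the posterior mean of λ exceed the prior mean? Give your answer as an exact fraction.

530/161

Total count: 51 + 29 + 47 + 23 + 19 + 19 = 188.
Total exposure: 6 + 7 + 7 + 7 + 2 + 3 = 32 kilobases.
The Gamma prior is conjugate for the Poisson rate, so λ | data ~ Gamma(16+188, 14+32) = Gamma(204, 46).
Posterior mean = 204/46 = 102/23; prior mean = 16/14 = 8/7. Difference = 102/23 − 8/7 = 530/161.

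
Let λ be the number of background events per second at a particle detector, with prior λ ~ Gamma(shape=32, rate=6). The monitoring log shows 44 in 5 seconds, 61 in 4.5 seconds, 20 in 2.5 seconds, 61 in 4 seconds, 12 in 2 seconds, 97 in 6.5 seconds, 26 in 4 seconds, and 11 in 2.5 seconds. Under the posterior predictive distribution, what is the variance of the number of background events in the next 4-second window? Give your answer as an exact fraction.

Total count: 44 + 61 + 20 + 61 + 12 + 97 + 26 + 11 = 332.
Total exposure: 5 + 4.5 + 2.5 + 4 + 2 + 6.5 + 4 + 2.5 = 31 seconds.
The Gamma prior is conjugate for the Poisson rate, so λ | data ~ Gamma(32+332, 6+31) = Gamma(364, 37).
The posterior predictive for a window of length T is Negative Binomial with variance T·α'·(β'+T)/β'² = 4·364·41/1369 = 59696/1369.

59696/1369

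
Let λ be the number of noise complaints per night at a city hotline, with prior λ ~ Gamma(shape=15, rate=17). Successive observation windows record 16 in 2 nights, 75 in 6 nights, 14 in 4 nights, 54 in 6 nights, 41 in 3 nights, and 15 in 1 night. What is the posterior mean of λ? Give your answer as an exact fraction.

230/39

Total count: 16 + 75 + 14 + 54 + 41 + 15 = 215.
Total exposure: 2 + 6 + 4 + 6 + 3 + 1 = 22 nights.
Conjugate update: add total count to the shape and total exposure to the rate, giving Gamma(230, 39).
Posterior mean = α'/β' = 230/39.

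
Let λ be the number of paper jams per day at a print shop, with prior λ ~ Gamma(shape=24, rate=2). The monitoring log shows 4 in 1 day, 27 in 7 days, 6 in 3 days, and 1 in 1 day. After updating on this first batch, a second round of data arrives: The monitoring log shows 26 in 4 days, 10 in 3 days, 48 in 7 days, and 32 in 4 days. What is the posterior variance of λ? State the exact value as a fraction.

89/512

Total count: 4 + 27 + 6 + 1 = 38.
Total exposure: 1 + 7 + 3 + 1 = 12 days.
After the first batch: Gamma(24 + 38, 2 + 12) = Gamma(62, 14).
Total count: 26 + 10 + 48 + 32 = 116.
Total exposure: 4 + 3 + 7 + 4 = 18 days.
After the second batch: Gamma(62 + 116, 14 + 18) = Gamma(178, 32).
Posterior variance = α'/β'² = 178/1024 = 89/512.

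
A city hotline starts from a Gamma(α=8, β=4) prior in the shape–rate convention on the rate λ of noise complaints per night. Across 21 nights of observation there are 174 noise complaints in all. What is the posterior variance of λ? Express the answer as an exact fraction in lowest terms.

Total count 174 over total exposure 21 nights.
By Gamma–Poisson conjugacy, the posterior is Gamma(α + Σx, β + Σt) = Gamma(8 + 174, 4 + 21) = Gamma(182, 25).
Posterior variance = α'/β'² = 182/625.

182/625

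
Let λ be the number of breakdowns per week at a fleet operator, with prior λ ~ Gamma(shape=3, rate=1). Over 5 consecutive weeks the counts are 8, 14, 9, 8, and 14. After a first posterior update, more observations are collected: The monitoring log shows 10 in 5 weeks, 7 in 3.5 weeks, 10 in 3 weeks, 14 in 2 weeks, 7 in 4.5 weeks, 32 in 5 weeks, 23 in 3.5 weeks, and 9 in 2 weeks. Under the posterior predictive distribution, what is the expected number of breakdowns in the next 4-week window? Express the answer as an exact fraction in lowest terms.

Total count: 8 + 14 + 9 + 8 + 14 = 53.
Total exposure: 5 weeks.
After the first batch: Gamma(3 + 53, 1 + 5) = Gamma(56, 6).
Total count: 10 + 7 + 10 + 14 + 7 + 32 + 23 + 9 = 112.
Total exposure: 5 + 3.5 + 3 + 2 + 4.5 + 5 + 3.5 + 2 = 28.5 weeks.
After the second batch: Gamma(56 + 112, 6 + 28.5) = Gamma(168, 69/2).
Predictive mean over a 4-week window = T·E[λ|data] = 4·168/(69/2) = 448/23.

448/23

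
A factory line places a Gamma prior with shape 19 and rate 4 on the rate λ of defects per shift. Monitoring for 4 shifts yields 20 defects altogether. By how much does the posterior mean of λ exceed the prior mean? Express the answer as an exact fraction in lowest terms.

Total count 20 over total exposure 4 shifts.
The Gamma prior is conjugate for the Poisson rate, so λ | data ~ Gamma(19+20, 4+4) = Gamma(39, 8).
Posterior mean = 39/8 = 39/8; prior mean = 19/4 = 19/4. Difference = 39/8 − 19/4 = 1/8.

1/8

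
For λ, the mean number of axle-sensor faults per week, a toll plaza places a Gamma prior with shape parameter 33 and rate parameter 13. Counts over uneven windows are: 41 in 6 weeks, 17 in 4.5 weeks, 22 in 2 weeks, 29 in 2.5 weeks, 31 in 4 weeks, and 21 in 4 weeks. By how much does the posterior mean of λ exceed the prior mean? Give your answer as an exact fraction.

Total count: 41 + 17 + 22 + 29 + 31 + 21 = 161.
Total exposure: 6 + 4.5 + 2 + 2.5 + 4 + 4 = 23 weeks.
Posterior: α' = 33 + 161 = 194, β' = 13 + 23 = 36.
Posterior mean = 194/36 = 97/18; prior mean = 33/13 = 33/13. Difference = 97/18 − 33/13 = 667/234.

667/234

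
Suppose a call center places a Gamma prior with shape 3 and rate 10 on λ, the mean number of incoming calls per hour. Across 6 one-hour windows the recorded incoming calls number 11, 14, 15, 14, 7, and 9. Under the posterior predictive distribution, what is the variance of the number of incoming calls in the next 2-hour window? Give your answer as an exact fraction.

Total count: 11 + 14 + 15 + 14 + 7 + 9 = 70.
Total exposure: 6 hours.
By Gamma–Poisson conjugacy, the posterior is Gamma(α + Σx, β + Σt) = Gamma(3 + 70, 10 + 6) = Gamma(73, 16).
The posterior predictive for a window of length T is Negative Binomial with variance T·α'·(β'+T)/β'² = 2·73·18/256 = 657/64.

657/64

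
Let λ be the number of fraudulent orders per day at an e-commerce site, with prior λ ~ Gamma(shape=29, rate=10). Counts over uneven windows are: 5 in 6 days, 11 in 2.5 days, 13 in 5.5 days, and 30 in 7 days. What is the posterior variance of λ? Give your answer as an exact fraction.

Total count: 5 + 11 + 13 + 30 = 59.
Total exposure: 6 + 2.5 + 5.5 + 7 = 21 days.
The Gamma prior is conjugate for the Poisson rate, so λ | data ~ Gamma(29+59, 10+21) = Gamma(88, 31).
Posterior variance = α'/β'² = 88/961.

88/961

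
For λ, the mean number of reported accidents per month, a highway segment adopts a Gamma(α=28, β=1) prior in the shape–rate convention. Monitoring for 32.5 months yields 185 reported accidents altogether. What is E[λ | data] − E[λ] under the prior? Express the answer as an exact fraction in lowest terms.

Total count 185 over total exposure 32.5 months.
Conjugate update: add total count to the shape and total exposure to the rate, giving Gamma(213, 67/2).
Posterior mean = 213/(67/2) = 426/67; prior mean = 28/1 = 28. Difference = 426/67 − 28 = -1450/67.

-1450/67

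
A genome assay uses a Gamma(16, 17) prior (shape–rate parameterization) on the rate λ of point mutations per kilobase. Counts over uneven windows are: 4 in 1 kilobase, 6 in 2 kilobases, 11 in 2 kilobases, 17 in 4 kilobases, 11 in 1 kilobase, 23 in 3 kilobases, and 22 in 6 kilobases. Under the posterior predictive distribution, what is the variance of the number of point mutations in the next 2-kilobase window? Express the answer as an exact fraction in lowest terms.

Total count: 4 + 6 + 11 + 17 + 11 + 23 + 22 = 94.
Total exposure: 1 + 2 + 2 + 4 + 1 + 3 + 6 = 19 kilobases.
Posterior: α' = 16 + 94 = 110, β' = 17 + 19 = 36.
The posterior predictive for a window of length T is Negative Binomial with variance T·α'·(β'+T)/β'² = 2·110·38/1296 = 1045/162.

1045/162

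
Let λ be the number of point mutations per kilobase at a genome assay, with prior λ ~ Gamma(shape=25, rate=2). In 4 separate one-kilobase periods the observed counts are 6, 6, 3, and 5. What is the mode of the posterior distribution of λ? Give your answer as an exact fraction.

Total count: 6 + 6 + 3 + 5 = 20.
Total exposure: 4 kilobases.
Conjugate update: add total count to the shape and total exposure to the rate, giving Gamma(45, 6).
Posterior mode = (α'−1)/β' = 44/6 = 22/3.

22/3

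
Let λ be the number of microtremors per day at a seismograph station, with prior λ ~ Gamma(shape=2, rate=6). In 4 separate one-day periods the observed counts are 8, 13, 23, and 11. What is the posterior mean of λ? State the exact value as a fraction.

Total count: 8 + 13 + 23 + 11 = 55.
Total exposure: 4 days.
The Gamma prior is conjugate for the Poisson rate, so λ | data ~ Gamma(2+55, 6+4) = Gamma(57, 10).
Posterior mean = α'/β' = 57/10.

57/10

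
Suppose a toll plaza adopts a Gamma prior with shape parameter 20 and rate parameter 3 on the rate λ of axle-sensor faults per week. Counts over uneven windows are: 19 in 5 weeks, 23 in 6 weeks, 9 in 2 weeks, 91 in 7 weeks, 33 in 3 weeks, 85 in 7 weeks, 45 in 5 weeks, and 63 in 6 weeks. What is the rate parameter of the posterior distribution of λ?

Total count: 19 + 23 + 9 + 91 + 33 + 85 + 45 + 63 = 368.
Total exposure: 5 + 6 + 2 + 7 + 3 + 7 + 5 + 6 = 41 weeks.
Conjugate update: add total count to the shape and total exposure to the rate, giving Gamma(388, 44).

44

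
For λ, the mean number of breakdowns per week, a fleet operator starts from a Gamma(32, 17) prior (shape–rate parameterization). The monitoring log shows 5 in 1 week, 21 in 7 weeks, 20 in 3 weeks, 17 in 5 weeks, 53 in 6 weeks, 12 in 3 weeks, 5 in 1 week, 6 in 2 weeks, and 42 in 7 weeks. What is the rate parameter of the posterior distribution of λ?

52

Total count: 5 + 21 + 20 + 17 + 53 + 12 + 5 + 6 + 42 = 181.
Total exposure: 1 + 7 + 3 + 5 + 6 + 3 + 1 + 2 + 7 = 35 weeks.
The Gamma prior is conjugate for the Poisson rate, so λ | data ~ Gamma(32+181, 17+35) = Gamma(213, 52).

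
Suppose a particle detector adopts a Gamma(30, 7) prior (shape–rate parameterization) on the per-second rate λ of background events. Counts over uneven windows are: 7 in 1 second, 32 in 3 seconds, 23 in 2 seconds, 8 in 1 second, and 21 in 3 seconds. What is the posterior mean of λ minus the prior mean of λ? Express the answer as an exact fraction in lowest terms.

337/119

Total count: 7 + 32 + 23 + 8 + 21 = 91.
Total exposure: 1 + 3 + 2 + 1 + 3 = 10 seconds.
The Gamma prior is conjugate for the Poisson rate, so λ | data ~ Gamma(30+91, 7+10) = Gamma(121, 17).
Posterior mean = 121/17 = 121/17; prior mean = 30/7 = 30/7. Difference = 121/17 − 30/7 = 337/119.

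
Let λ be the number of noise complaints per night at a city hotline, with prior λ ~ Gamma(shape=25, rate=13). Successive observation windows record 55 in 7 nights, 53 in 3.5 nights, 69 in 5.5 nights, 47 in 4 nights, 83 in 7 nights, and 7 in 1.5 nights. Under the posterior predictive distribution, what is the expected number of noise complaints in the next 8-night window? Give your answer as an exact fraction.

Total count: 55 + 53 + 69 + 47 + 83 + 7 = 314.
Total exposure: 7 + 3.5 + 5.5 + 4 + 7 + 1.5 = 28.5 nights.
Gamma(α, β) with Poisson data over total exposure Σt gives posterior Gamma(α+Σx, β+Σt) = Gamma(339, 83/2).
Predictive mean over an 8-night window = T·E[λ|data] = 8·339/(83/2) = 5424/83.

5424/83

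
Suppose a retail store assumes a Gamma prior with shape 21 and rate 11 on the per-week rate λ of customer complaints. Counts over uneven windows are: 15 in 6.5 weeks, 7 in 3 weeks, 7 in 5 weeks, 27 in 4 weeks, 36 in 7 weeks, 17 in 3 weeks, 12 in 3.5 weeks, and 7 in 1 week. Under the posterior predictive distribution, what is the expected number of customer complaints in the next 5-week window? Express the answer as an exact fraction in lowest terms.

745/44

Total count: 15 + 7 + 7 + 27 + 36 + 17 + 12 + 7 = 128.
Total exposure: 6.5 + 3 + 5 + 4 + 7 + 3 + 3.5 + 1 = 33 weeks.
The Gamma prior is conjugate for the Poisson rate, so λ | data ~ Gamma(21+128, 11+33) = Gamma(149, 44).
Predictive mean over a 5-week window = T·E[λ|data] = 5·149/44 = 745/44.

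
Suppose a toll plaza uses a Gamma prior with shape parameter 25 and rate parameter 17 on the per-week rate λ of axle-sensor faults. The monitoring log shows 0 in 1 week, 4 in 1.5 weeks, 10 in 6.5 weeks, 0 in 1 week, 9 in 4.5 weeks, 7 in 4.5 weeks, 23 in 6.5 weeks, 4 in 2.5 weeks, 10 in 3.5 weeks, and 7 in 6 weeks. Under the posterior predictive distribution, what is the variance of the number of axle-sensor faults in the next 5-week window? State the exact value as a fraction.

Total count: 0 + 4 + 10 + 0 + 9 + 7 + 23 + 4 + 10 + 7 = 74.
Total exposure: 1 + 1.5 + 6.5 + 1 + 4.5 + 4.5 + 6.5 + 2.5 + 3.5 + 6 = 37.5 weeks.
The Gamma prior is conjugate for the Poisson rate, so λ | data ~ Gamma(25+74, 17+37.5) = Gamma(99, 109/2).
The posterior predictive for a window of length T is Negative Binomial with variance T·α'·(β'+T)/β'² = 5·99·(119/2)/(11881/4) = 117810/11881.

117810/11881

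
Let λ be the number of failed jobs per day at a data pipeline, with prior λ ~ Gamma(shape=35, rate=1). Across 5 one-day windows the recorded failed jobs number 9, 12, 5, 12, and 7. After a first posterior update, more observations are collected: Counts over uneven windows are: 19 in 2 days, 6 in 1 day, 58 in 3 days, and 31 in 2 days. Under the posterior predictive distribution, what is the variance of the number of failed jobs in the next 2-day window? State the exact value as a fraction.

Total count: 9 + 12 + 5 + 12 + 7 = 45.
Total exposure: 5 days.
After the first batch: Gamma(35 + 45, 1 + 5) = Gamma(80, 6).
Total count: 19 + 6 + 58 + 31 = 114.
Total exposure: 2 + 1 + 3 + 2 = 8 days.
After the second batch: Gamma(80 + 114, 6 + 8) = Gamma(194, 14).
The posterior predictive for a window of length T is Negative Binomial with variance T·α'·(β'+T)/β'² = 2·194·16/196 = 1552/49.

1552/49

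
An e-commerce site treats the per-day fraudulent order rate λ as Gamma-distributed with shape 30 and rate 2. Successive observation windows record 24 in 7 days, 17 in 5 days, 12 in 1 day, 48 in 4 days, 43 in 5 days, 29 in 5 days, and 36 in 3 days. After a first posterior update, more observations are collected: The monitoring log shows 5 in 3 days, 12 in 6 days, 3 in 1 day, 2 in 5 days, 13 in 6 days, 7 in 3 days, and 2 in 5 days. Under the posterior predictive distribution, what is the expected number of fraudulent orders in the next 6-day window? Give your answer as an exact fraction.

Total count: 24 + 17 + 12 + 48 + 43 + 29 + 36 = 209.
Total exposure: 7 + 5 + 1 + 4 + 5 + 5 + 3 = 30 days.
After the first batch: Gamma(30 + 209, 2 + 30) = Gamma(239, 32).
Total count: 5 + 12 + 3 + 2 + 13 + 7 + 2 = 44.
Total exposure: 3 + 6 + 1 + 5 + 6 + 3 + 5 = 29 days.
After the second batch: Gamma(239 + 44, 32 + 29) = Gamma(283, 61).
Predictive mean over a 6-day window = T·E[λ|data] = 6·283/61 = 1698/61.

1698/61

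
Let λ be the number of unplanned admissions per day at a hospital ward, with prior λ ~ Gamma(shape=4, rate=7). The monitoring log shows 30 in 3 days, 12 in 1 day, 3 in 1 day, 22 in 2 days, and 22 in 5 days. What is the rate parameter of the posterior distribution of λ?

Total count: 30 + 12 + 3 + 22 + 22 = 89.
Total exposure: 3 + 1 + 1 + 2 + 5 = 12 days.
Gamma(α, β) with Poisson data over total exposure Σt gives posterior Gamma(α+Σx, β+Σt) = Gamma(93, 19).

19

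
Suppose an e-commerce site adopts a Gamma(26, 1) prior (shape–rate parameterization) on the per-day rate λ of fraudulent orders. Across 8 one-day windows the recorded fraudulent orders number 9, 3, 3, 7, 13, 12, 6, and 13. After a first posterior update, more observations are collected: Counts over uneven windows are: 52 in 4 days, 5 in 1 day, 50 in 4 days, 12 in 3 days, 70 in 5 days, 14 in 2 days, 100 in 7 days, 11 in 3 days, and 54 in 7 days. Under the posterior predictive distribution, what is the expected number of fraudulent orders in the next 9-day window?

92

Total count: 9 + 3 + 3 + 7 + 13 + 12 + 6 + 13 = 66.
Total exposure: 8 days.
After the first batch: Gamma(26 + 66, 1 + 8) = Gamma(92, 9).
Total count: 52 + 5 + 50 + 12 + 70 + 14 + 100 + 11 + 54 = 368.
Total exposure: 4 + 1 + 4 + 3 + 5 + 2 + 7 + 3 + 7 = 36 days.
After the second batch: Gamma(92 + 368, 9 + 36) = Gamma(460, 45).
Predictive mean over a 9-day window = T·E[λ|data] = 9·460/45 = 92.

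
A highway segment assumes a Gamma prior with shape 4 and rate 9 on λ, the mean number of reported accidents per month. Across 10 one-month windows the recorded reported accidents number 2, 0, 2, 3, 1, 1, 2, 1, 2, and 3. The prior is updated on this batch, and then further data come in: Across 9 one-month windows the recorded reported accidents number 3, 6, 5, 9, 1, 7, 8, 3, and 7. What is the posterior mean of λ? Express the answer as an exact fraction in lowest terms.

5/2

Total count: 2 + 0 + 2 + 3 + 1 + 1 + 2 + 1 + 2 + 3 = 17.
Total exposure: 10 months.
After the first batch: Gamma(4 + 17, 9 + 10) = Gamma(21, 19).
Total count: 3 + 6 + 5 + 9 + 1 + 7 + 8 + 3 + 7 = 49.
Total exposure: 9 months.
After the second batch: Gamma(21 + 49, 19 + 9) = Gamma(70, 28).
Posterior mean = α'/β' = 70/28 = 5/2.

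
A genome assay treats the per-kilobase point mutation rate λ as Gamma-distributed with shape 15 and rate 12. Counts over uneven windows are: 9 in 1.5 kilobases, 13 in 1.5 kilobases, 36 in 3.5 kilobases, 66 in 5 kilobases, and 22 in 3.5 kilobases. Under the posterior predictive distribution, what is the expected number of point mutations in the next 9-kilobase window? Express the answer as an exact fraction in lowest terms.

161/3

Total count: 9 + 13 + 36 + 66 + 22 = 146.
Total exposure: 1.5 + 1.5 + 3.5 + 5 + 3.5 = 15 kilobases.
Posterior: α' = 15 + 146 = 161, β' = 12 + 15 = 27.
Predictive mean over a 9-kilobase window = T·E[λ|data] = 9·161/27 = 161/3.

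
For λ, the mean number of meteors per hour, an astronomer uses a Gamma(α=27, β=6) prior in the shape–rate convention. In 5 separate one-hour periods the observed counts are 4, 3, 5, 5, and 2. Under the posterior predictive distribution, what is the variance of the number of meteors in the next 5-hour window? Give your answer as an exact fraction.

3680/121

Total count: 4 + 3 + 5 + 5 + 2 = 19.
Total exposure: 5 hours.
Gamma(α, β) with Poisson data over total exposure Σt gives posterior Gamma(α+Σx, β+Σt) = Gamma(46, 11).
The posterior predictive for a window of length T is Negative Binomial with variance T·α'·(β'+T)/β'² = 5·46·16/121 = 3680/121.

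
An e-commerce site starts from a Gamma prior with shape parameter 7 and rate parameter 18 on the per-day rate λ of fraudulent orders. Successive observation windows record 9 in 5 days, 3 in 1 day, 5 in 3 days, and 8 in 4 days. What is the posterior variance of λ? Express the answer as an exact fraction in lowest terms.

Total count: 9 + 3 + 5 + 8 = 25.
Total exposure: 5 + 1 + 3 + 4 = 13 days.
The Gamma prior is conjugate for the Poisson rate, so λ | data ~ Gamma(7+25, 18+13) = Gamma(32, 31).
Posterior variance = α'/β'² = 32/961.

32/961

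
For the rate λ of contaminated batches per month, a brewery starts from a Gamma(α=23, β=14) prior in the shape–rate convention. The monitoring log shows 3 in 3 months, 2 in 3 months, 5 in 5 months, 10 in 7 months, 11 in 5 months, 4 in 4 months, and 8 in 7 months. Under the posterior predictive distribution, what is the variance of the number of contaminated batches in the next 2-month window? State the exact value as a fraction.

275/96

Total count: 3 + 2 + 5 + 10 + 11 + 4 + 8 = 43.
Total exposure: 3 + 3 + 5 + 7 + 5 + 4 + 7 = 34 months.
Posterior: α' = 23 + 43 = 66, β' = 14 + 34 = 48.
The posterior predictive for a window of length T is Negative Binomial with variance T·α'·(β'+T)/β'² = 2·66·50/2304 = 275/96.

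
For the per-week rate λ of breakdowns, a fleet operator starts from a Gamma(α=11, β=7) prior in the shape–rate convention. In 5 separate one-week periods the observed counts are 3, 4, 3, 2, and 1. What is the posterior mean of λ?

Total count: 3 + 4 + 3 + 2 + 1 = 13.
Total exposure: 5 weeks.
The Gamma prior is conjugate for the Poisson rate, so λ | data ~ Gamma(11+13, 7+5) = Gamma(24, 12).
Posterior mean = α'/β' = 24/12 = 2.

2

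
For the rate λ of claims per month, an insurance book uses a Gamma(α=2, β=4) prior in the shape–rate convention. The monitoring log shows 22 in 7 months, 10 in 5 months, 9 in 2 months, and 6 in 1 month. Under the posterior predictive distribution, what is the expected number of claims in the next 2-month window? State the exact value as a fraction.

98/19

Total count: 22 + 10 + 9 + 6 = 47.
Total exposure: 7 + 5 + 2 + 1 = 15 months.
Posterior: α' = 2 + 47 = 49, β' = 4 + 15 = 19.
Predictive mean over a 2-month window = T·E[λ|data] = 2·49/19 = 98/19.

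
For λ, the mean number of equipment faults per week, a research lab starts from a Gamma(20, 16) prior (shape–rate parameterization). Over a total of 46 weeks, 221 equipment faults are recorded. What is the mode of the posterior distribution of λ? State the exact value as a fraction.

120/31

Total count 221 over total exposure 46 weeks.
Gamma(α, β) with Poisson data over total exposure Σt gives posterior Gamma(α+Σx, β+Σt) = Gamma(241, 62).
Posterior mode = (α'−1)/β' = 240/62 = 120/31.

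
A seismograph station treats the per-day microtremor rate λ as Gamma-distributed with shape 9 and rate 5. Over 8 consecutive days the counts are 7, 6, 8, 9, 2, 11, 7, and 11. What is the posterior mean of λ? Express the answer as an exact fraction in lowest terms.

70/13

Total count: 7 + 6 + 8 + 9 + 2 + 11 + 7 + 11 = 61.
Total exposure: 8 days.
By Gamma–Poisson conjugacy, the posterior is Gamma(α + Σx, β + Σt) = Gamma(9 + 61, 5 + 8) = Gamma(70, 13).
Posterior mean = α'/β' = 70/13.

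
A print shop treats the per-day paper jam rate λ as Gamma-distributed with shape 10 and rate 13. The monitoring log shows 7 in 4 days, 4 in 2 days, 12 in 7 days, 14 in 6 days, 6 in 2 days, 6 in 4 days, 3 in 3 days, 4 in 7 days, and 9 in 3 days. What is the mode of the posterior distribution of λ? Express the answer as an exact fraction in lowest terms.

74/51

Total count: 7 + 4 + 12 + 14 + 6 + 6 + 3 + 4 + 9 = 65.
Total exposure: 4 + 2 + 7 + 6 + 2 + 4 + 3 + 7 + 3 = 38 days.
By Gamma–Poisson conjugacy, the posterior is Gamma(α + Σx, β + Σt) = Gamma(10 + 65, 13 + 38) = Gamma(75, 51).
Posterior mode = (α'−1)/β' = 74/51.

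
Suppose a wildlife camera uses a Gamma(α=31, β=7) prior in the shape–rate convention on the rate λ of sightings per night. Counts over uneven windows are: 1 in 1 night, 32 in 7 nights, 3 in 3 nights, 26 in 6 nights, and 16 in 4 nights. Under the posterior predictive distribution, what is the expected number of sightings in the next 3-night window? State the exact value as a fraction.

Total count: 1 + 32 + 3 + 26 + 16 = 78.
Total exposure: 1 + 7 + 3 + 6 + 4 = 21 nights.
Gamma(α, β) with Poisson data over total exposure Σt gives posterior Gamma(α+Σx, β+Σt) = Gamma(109, 28).
Predictive mean over a 3-night window = T·E[λ|data] = 3·109/28 = 327/28.

327/28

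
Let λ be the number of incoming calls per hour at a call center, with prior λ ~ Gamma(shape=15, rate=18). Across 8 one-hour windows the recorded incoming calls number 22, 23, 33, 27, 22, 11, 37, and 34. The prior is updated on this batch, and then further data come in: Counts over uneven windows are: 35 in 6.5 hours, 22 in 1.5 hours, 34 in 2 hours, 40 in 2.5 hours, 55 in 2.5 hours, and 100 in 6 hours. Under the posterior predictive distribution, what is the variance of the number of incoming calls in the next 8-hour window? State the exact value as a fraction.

Total count: 22 + 23 + 33 + 27 + 22 + 11 + 37 + 34 = 209.
Total exposure: 8 hours.
After the first batch: Gamma(15 + 209, 18 + 8) = Gamma(224, 26).
Total count: 35 + 22 + 34 + 40 + 55 + 100 = 286.
Total exposure: 6.5 + 1.5 + 2 + 2.5 + 2.5 + 6 = 21 hours.
After the second batch: Gamma(224 + 286, 26 + 21) = Gamma(510, 47).
The posterior predictive for a window of length T is Negative Binomial with variance T·α'·(β'+T)/β'² = 8·510·55/2209 = 224400/2209.

224400/2209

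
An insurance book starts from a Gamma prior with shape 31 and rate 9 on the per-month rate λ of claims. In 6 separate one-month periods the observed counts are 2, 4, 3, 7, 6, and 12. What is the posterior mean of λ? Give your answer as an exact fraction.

Total count: 2 + 4 + 3 + 7 + 6 + 12 = 34.
Total exposure: 6 months.
Gamma(α, β) with Poisson data over total exposure Σt gives posterior Gamma(α+Σx, β+Σt) = Gamma(65, 15).
Posterior mean = α'/β' = 65/15 = 13/3.

13/3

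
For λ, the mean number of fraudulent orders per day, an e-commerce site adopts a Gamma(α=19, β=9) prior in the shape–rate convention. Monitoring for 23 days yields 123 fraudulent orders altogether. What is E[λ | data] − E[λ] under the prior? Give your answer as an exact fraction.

335/144

Total count 123 over total exposure 23 days.
The Gamma prior is conjugate for the Poisson rate, so λ | data ~ Gamma(19+123, 9+23) = Gamma(142, 32).
Posterior mean = 142/32 = 71/16; prior mean = 19/9 = 19/9. Difference = 71/16 − 19/9 = 335/144.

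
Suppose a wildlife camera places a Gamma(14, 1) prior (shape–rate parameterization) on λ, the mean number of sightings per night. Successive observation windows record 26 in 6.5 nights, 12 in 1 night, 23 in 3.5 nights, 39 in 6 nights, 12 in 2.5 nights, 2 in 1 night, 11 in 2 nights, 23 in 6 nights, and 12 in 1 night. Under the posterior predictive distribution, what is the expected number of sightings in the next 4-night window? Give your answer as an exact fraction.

Total count: 26 + 12 + 23 + 39 + 12 + 2 + 11 + 23 + 12 = 160.
Total exposure: 6.5 + 1 + 3.5 + 6 + 2.5 + 1 + 2 + 6 + 1 = 29.5 nights.
By Gamma–Poisson conjugacy, the posterior is Gamma(α + Σx, β + Σt) = Gamma(14 + 160, 1 + 29.5) = Gamma(174, 61/2).
Predictive mean over a 4-night window = T·E[λ|data] = 4·174/(61/2) = 1392/61.

1392/61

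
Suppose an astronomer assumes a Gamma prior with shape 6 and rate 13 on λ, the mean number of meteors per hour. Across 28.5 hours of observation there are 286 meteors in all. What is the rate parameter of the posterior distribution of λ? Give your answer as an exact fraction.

83/2

Total count 286 over total exposure 28.5 hours.
Conjugate update: add total count to the shape and total exposure to the rate, giving Gamma(292, 83/2).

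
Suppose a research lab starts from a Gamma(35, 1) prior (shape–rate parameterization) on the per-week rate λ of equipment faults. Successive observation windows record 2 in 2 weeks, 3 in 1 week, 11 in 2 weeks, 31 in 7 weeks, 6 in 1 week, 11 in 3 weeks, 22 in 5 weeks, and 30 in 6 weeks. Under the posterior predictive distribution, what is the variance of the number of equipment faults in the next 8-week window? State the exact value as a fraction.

2718/49

Total count: 2 + 3 + 11 + 31 + 6 + 11 + 22 + 30 = 116.
Total exposure: 2 + 1 + 2 + 7 + 1 + 3 + 5 + 6 = 27 weeks.
Conjugate update: add total count to the shape and total exposure to the rate, giving Gamma(151, 28).
The posterior predictive for a window of length T is Negative Binomial with variance T·α'·(β'+T)/β'² = 8·151·36/784 = 2718/49.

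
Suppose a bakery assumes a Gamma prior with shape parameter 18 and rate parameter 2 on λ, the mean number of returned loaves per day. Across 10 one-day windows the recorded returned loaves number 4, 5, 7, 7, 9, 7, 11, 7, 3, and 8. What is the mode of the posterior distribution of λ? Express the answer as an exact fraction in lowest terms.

85/12

Total count: 4 + 5 + 7 + 7 + 9 + 7 + 11 + 7 + 3 + 8 = 68.
Total exposure: 10 days.
Conjugate update: add total count to the shape and total exposure to the rate, giving Gamma(86, 12).
Posterior mode = (α'−1)/β' = 85/12.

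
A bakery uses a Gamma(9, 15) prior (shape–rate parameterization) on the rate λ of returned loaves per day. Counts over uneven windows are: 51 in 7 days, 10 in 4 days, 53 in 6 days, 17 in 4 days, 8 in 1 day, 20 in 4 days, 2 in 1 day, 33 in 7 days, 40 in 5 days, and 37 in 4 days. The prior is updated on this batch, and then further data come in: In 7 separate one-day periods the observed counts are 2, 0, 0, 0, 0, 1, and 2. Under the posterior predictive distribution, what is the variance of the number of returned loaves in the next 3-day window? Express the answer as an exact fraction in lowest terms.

11628/845

Total count: 51 + 10 + 53 + 17 + 8 + 20 + 2 + 33 + 40 + 37 = 271.
Total exposure: 7 + 4 + 6 + 4 + 1 + 4 + 1 + 7 + 5 + 4 = 43 days.
After the first batch: Gamma(9 + 271, 15 + 43) = Gamma(280, 58).
Total count: 2 + 0 + 0 + 0 + 0 + 1 + 2 = 5.
Total exposure: 7 days.
After the second batch: Gamma(280 + 5, 58 + 7) = Gamma(285, 65).
The posterior predictive for a window of length T is Negative Binomial with variance T·α'·(β'+T)/β'² = 3·285·68/4225 = 11628/845.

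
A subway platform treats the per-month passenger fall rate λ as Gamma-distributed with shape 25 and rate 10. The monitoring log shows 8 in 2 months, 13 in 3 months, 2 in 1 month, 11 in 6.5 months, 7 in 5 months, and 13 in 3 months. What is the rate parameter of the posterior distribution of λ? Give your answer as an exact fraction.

61/2

Total count: 8 + 13 + 2 + 11 + 7 + 13 = 54.
Total exposure: 2 + 3 + 1 + 6.5 + 5 + 3 = 20.5 months.
The Gamma prior is conjugate for the Poisson rate, so λ | data ~ Gamma(25+54, 10+20.5) = Gamma(79, 61/2).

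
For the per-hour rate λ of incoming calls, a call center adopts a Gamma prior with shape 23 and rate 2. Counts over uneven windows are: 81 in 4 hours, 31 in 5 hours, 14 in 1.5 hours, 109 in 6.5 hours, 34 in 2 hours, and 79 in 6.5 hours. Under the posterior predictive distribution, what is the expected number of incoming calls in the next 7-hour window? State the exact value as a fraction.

5194/55

Total count: 81 + 31 + 14 + 109 + 34 + 79 = 348.
Total exposure: 4 + 5 + 1.5 + 6.5 + 2 + 6.5 = 25.5 hours.
The Gamma prior is conjugate for the Poisson rate, so λ | data ~ Gamma(23+348, 2+25.5) = Gamma(371, 55/2).
Predictive mean over a 7-hour window = T·E[λ|data] = 7·371/(55/2) = 5194/55.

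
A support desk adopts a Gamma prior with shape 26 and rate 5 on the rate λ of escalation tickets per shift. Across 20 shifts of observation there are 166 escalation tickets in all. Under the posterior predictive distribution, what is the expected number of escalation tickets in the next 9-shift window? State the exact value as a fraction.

1728/25

Total count 166 over total exposure 20 shifts.
Gamma(α, β) with Poisson data over total exposure Σt gives posterior Gamma(α+Σx, β+Σt) = Gamma(192, 25).
Predictive mean over a 9-shift window = T·E[λ|data] = 9·192/25 = 1728/25.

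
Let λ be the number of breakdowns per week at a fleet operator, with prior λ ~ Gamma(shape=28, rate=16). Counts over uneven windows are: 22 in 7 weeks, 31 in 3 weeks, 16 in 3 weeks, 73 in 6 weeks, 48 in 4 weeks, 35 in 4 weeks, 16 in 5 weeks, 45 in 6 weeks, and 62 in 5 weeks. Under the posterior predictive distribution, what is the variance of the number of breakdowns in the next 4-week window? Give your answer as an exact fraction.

Total count: 22 + 31 + 16 + 73 + 48 + 35 + 16 + 45 + 62 = 348.
Total exposure: 7 + 3 + 3 + 6 + 4 + 4 + 5 + 6 + 5 = 43 weeks.
Gamma(α, β) with Poisson data over total exposure Σt gives posterior Gamma(α+Σx, β+Σt) = Gamma(376, 59).
The posterior predictive for a window of length T is Negative Binomial with variance T·α'·(β'+T)/β'² = 4·376·63/3481 = 94752/3481.

94752/3481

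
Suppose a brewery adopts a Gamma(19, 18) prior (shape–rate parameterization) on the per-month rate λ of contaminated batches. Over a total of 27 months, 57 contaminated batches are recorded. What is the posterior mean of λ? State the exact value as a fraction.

76/45

Total count 57 over total exposure 27 months.
The Gamma prior is conjugate for the Poisson rate, so λ | data ~ Gamma(19+57, 18+27) = Gamma(76, 45).
Posterior mean = α'/β' = 76/45.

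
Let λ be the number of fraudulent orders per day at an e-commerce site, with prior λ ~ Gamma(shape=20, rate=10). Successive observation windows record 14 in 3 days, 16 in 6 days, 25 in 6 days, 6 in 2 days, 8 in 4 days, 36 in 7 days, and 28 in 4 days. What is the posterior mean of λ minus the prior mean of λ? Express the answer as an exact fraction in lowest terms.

Total count: 14 + 16 + 25 + 6 + 8 + 36 + 28 = 133.
Total exposure: 3 + 6 + 6 + 2 + 4 + 7 + 4 = 32 days.
Conjugate update: add total count to the shape and total exposure to the rate, giving Gamma(153, 42).
Posterior mean = 153/42 = 51/14; prior mean = 20/10 = 2. Difference = 51/14 − 2 = 23/14.

23/14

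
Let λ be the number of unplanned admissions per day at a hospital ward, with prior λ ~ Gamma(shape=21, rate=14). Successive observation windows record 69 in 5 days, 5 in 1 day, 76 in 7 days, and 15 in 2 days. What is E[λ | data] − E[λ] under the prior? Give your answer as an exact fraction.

Total count: 69 + 5 + 76 + 15 = 165.
Total exposure: 5 + 1 + 7 + 2 = 15 days.
Conjugate update: add total count to the shape and total exposure to the rate, giving Gamma(186, 29).
Posterior mean = 186/29 = 186/29; prior mean = 21/14 = 3/2. Difference = 186/29 − 3/2 = 285/58.

285/58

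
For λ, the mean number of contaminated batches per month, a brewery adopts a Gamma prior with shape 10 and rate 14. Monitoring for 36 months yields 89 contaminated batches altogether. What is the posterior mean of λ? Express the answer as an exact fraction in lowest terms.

99/50

Total count 89 over total exposure 36 months.
Conjugate update: add total count to the shape and total exposure to the rate, giving Gamma(99, 50).
Posterior mean = α'/β' = 99/50.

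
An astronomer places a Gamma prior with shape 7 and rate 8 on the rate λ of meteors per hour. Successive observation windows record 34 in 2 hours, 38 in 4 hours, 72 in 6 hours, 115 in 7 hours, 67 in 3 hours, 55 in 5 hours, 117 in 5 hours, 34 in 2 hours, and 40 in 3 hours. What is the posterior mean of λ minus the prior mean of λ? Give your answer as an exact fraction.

1439/120

Total count: 34 + 38 + 72 + 115 + 67 + 55 + 117 + 34 + 40 = 572.
Total exposure: 2 + 4 + 6 + 7 + 3 + 5 + 5 + 2 + 3 = 37 hours.
By Gamma–Poisson conjugacy, the posterior is Gamma(α + Σx, β + Σt) = Gamma(7 + 572, 8 + 37) = Gamma(579, 45).
Posterior mean = 579/45 = 193/15; prior mean = 7/8 = 7/8. Difference = 193/15 − 7/8 = 1439/120.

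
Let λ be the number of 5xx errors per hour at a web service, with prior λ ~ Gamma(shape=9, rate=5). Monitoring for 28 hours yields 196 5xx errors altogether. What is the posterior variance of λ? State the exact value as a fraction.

Total count 196 over total exposure 28 hours.
Posterior: α' = 9 + 196 = 205, β' = 5 + 28 = 33.
Posterior variance = α'/β'² = 205/1089.

205/1089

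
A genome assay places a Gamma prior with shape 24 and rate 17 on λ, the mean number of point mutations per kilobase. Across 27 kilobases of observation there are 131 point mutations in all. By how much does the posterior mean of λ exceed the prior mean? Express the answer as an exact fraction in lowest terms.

1579/748

Total count 131 over total exposure 27 kilobases.
By Gamma–Poisson conjugacy, the posterior is Gamma(α + Σx, β + Σt) = Gamma(24 + 131, 17 + 27) = Gamma(155, 44).
Posterior mean = 155/44 = 155/44; prior mean = 24/17 = 24/17. Difference = 155/44 − 24/17 = 1579/748.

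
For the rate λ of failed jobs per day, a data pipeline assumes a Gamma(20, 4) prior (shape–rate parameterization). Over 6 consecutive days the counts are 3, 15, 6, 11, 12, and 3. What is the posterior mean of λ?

7

Total count: 3 + 15 + 6 + 11 + 12 + 3 = 50.
Total exposure: 6 days.
Posterior: α' = 20 + 50 = 70, β' = 4 + 6 = 10.
Posterior mean = α'/β' = 70/10 = 7.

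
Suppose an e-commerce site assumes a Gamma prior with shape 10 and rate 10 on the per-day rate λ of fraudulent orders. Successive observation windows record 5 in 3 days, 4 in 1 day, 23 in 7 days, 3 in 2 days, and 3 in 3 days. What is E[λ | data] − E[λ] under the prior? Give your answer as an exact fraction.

Total count: 5 + 4 + 23 + 3 + 3 = 38.
Total exposure: 3 + 1 + 7 + 2 + 3 = 16 days.
Conjugate update: add total count to the shape and total exposure to the rate, giving Gamma(48, 26).
Posterior mean = 48/26 = 24/13; prior mean = 10/10 = 1. Difference = 24/13 − 1 = 11/13.

11/13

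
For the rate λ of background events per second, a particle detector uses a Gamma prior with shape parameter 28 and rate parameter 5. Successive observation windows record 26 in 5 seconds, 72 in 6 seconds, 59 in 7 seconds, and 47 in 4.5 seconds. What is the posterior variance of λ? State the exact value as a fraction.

Total count: 26 + 72 + 59 + 47 = 204.
Total exposure: 5 + 6 + 7 + 4.5 = 22.5 seconds.
Gamma(α, β) with Poisson data over total exposure Σt gives posterior Gamma(α+Σx, β+Σt) = Gamma(232, 55/2).
Posterior variance = α'/β'² = 232/(3025/4) = 928/3025.

928/3025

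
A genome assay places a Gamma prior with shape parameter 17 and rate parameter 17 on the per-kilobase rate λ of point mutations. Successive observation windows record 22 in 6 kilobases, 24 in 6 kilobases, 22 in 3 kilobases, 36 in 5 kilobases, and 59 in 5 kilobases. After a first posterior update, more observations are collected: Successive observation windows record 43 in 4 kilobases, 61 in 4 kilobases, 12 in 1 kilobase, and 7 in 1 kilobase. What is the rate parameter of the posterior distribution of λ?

52

Total count: 22 + 24 + 22 + 36 + 59 = 163.
Total exposure: 6 + 6 + 3 + 5 + 5 = 25 kilobases.
After the first batch: Gamma(17 + 163, 17 + 25) = Gamma(180, 42).
Total count: 43 + 61 + 12 + 7 = 123.
Total exposure: 4 + 4 + 1 + 1 = 10 kilobases.
After the second batch: Gamma(180 + 123, 42 + 10) = Gamma(303, 52).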